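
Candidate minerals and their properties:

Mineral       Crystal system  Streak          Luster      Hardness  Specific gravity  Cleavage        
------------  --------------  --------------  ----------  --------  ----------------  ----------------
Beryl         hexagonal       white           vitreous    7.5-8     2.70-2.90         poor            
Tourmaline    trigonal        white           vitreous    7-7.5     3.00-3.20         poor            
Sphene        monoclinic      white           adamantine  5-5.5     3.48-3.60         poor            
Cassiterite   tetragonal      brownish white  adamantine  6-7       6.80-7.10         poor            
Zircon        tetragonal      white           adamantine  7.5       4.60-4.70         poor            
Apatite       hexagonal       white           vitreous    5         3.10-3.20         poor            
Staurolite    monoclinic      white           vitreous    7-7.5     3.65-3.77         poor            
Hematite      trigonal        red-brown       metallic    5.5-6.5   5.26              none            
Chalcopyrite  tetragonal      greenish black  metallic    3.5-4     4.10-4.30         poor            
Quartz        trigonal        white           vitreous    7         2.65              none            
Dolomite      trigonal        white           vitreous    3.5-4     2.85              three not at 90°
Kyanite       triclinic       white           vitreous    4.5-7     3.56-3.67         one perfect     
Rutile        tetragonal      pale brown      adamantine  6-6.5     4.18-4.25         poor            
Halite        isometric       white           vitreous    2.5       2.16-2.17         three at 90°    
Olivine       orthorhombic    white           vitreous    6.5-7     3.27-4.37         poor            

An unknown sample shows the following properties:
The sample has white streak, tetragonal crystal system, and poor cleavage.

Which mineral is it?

Zircon

White streak is inconsistent with Cassiterite, Hematite, Chalcopyrite, Rutile.
Tetragonal crystal system — narrows the field to Zircon.
Poor cleavage — no further eliminations.
Only Zircon satisfies all observations.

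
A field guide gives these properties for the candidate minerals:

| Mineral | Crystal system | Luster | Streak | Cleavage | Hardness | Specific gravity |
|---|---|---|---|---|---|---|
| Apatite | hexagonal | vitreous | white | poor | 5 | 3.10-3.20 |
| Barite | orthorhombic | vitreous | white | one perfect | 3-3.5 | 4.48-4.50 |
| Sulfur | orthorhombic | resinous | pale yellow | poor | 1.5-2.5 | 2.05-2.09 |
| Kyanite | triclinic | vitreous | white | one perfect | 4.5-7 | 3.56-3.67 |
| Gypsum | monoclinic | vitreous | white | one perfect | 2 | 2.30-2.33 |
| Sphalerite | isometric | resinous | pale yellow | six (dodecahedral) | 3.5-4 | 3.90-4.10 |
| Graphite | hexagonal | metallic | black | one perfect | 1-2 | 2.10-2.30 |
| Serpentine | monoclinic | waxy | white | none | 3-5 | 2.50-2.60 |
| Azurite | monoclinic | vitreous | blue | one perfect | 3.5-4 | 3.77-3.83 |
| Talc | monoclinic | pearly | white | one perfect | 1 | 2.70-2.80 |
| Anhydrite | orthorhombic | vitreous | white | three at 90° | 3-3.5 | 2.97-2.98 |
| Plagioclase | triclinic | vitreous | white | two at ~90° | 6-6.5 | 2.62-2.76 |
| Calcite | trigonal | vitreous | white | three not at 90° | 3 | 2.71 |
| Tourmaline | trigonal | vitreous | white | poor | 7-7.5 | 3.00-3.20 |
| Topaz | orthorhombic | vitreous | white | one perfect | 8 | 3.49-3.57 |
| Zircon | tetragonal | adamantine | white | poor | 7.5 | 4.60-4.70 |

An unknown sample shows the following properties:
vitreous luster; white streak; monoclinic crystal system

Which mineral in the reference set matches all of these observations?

Vitreous luster is inconsistent with Sulfur, Sphalerite, Graphite, Serpentine, Talc, Zircon.
White streak excludes Azurite.
Monoclinic crystal system — narrows the field to Gypsum.
The only mineral consistent with every observation is Gypsum.

Gypsum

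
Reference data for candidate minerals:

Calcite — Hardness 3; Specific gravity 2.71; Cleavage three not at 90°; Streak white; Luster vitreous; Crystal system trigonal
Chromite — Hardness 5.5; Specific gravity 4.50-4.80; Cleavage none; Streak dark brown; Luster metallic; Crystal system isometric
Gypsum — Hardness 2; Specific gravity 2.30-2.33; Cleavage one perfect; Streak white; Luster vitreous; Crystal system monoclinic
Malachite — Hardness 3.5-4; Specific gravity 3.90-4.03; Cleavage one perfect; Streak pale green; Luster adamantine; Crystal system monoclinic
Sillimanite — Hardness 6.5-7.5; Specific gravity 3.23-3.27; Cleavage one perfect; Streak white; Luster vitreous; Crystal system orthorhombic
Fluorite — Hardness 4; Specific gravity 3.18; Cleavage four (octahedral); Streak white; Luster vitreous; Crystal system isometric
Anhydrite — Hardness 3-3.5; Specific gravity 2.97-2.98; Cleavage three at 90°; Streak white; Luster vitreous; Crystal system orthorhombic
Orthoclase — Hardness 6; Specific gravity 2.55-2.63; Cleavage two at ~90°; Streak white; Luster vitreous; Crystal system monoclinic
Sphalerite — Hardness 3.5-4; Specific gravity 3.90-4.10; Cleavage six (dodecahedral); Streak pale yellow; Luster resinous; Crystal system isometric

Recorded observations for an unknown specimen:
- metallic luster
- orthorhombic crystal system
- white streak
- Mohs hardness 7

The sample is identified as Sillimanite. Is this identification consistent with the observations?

Metallic luster — Sillimanite has vitreous luster; a mismatch.
Orthorhombic crystal system — matches Sillimanite (orthorhombic system).
White streak — matches Sillimanite (white streak).
Mohs hardness 7 — matches Sillimanite (hardness 6.5-7.5).
The luster observation rules out Sillimanite.

Inconsistent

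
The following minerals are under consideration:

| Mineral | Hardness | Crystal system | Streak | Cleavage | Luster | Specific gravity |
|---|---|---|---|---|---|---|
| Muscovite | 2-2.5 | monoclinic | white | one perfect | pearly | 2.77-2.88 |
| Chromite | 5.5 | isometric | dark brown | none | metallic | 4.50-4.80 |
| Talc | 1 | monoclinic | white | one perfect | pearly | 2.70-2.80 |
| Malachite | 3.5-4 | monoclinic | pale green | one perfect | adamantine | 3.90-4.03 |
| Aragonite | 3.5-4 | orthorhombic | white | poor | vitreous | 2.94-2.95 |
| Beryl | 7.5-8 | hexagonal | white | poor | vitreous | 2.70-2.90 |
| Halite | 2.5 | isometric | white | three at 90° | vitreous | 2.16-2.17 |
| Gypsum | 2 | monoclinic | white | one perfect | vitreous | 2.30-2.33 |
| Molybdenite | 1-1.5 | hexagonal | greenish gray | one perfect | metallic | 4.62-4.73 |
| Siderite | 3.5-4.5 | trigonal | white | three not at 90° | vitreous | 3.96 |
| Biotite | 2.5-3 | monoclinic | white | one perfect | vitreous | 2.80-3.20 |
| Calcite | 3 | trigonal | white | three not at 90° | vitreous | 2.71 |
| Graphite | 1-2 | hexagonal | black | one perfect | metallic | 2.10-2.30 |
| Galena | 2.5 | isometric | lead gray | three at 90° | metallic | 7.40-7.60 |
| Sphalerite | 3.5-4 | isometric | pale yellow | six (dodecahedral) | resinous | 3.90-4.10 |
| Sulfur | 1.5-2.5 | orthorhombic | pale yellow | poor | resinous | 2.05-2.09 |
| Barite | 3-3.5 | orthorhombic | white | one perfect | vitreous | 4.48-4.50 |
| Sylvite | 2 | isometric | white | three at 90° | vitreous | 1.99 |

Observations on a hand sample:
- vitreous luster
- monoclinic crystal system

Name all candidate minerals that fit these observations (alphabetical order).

Biotite, Gypsum

Vitreous luster — Aragonite, Beryl, Halite, Gypsum, Siderite, Biotite, Calcite, Barite, Sylvite remain.
Monoclinic crystal system — Gypsum, Biotite remain.
Consistent with every observation: Biotite, Gypsum.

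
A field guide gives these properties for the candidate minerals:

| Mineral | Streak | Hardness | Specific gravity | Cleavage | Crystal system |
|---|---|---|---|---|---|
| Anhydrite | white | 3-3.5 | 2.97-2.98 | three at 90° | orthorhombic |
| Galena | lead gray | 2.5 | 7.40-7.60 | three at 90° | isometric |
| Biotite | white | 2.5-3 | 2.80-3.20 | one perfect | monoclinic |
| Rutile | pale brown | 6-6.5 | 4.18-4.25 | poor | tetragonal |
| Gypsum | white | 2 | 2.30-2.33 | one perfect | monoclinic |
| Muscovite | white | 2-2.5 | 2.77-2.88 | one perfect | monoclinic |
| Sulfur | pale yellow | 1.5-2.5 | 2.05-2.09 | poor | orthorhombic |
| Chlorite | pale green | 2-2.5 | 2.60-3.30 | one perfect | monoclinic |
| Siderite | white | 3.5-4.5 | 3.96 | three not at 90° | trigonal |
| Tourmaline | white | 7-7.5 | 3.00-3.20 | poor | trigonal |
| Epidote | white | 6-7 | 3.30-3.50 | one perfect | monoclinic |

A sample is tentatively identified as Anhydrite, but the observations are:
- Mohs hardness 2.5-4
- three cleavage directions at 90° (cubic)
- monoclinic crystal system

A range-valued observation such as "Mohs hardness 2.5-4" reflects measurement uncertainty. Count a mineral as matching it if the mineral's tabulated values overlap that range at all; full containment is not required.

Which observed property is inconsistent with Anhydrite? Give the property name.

crystal system

Mohs hardness 2.5-4: Anhydrite has hardness 3-3.5 — consistent.
Three cleavage directions at 90° (cubic): Anhydrite has cleavage three at 90° — consistent.
Monoclinic crystal system: Anhydrite has orthorhombic system — outside the reference range.
Only the crystal system is inconsistent.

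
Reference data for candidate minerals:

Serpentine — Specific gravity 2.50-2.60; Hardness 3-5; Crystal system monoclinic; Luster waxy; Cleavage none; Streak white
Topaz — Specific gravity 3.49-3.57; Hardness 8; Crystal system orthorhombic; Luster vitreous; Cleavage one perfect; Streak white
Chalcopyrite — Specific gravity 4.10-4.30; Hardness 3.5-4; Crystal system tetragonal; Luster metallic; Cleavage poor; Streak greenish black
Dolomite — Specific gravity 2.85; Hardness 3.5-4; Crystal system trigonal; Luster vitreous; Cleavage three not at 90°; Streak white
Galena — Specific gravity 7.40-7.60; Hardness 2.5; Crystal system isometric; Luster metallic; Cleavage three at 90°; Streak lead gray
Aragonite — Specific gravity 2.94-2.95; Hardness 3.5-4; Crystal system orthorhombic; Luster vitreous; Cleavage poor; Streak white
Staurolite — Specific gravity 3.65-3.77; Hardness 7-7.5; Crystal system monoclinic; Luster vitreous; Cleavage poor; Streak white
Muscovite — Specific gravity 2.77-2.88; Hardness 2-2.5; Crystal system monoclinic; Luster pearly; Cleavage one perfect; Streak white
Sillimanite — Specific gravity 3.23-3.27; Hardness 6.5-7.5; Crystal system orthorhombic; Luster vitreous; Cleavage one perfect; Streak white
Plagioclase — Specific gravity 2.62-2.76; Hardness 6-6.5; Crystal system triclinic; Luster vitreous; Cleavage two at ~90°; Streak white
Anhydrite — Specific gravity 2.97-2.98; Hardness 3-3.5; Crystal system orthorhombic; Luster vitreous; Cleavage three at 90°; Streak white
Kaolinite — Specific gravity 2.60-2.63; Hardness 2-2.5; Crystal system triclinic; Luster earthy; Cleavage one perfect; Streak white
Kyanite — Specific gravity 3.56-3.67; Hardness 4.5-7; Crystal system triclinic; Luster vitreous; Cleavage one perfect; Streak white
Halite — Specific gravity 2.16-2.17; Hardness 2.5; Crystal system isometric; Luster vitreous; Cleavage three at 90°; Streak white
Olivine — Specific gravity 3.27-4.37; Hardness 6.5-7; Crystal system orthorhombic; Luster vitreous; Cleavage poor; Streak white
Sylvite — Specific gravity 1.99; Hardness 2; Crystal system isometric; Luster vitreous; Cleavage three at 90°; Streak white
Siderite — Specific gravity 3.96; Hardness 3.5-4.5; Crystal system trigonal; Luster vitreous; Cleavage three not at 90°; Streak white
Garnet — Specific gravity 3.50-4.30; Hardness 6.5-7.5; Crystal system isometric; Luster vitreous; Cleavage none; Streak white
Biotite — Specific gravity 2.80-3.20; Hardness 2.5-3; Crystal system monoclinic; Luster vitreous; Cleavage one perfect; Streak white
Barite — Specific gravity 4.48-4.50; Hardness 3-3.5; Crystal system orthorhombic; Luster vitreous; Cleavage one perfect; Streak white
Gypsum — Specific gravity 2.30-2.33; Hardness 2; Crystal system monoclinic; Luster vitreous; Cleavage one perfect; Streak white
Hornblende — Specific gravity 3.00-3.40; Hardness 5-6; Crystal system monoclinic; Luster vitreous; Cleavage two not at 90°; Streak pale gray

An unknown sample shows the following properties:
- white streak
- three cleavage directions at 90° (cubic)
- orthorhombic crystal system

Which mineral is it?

White streak is inconsistent with Chalcopyrite, Galena, Hornblende.
Three cleavage directions at 90° (cubic): leaves Anhydrite, Halite, Sylvite.
Orthorhombic crystal system: only Anhydrite remains.
Anhydrite is the sole remaining match.

Anhydrite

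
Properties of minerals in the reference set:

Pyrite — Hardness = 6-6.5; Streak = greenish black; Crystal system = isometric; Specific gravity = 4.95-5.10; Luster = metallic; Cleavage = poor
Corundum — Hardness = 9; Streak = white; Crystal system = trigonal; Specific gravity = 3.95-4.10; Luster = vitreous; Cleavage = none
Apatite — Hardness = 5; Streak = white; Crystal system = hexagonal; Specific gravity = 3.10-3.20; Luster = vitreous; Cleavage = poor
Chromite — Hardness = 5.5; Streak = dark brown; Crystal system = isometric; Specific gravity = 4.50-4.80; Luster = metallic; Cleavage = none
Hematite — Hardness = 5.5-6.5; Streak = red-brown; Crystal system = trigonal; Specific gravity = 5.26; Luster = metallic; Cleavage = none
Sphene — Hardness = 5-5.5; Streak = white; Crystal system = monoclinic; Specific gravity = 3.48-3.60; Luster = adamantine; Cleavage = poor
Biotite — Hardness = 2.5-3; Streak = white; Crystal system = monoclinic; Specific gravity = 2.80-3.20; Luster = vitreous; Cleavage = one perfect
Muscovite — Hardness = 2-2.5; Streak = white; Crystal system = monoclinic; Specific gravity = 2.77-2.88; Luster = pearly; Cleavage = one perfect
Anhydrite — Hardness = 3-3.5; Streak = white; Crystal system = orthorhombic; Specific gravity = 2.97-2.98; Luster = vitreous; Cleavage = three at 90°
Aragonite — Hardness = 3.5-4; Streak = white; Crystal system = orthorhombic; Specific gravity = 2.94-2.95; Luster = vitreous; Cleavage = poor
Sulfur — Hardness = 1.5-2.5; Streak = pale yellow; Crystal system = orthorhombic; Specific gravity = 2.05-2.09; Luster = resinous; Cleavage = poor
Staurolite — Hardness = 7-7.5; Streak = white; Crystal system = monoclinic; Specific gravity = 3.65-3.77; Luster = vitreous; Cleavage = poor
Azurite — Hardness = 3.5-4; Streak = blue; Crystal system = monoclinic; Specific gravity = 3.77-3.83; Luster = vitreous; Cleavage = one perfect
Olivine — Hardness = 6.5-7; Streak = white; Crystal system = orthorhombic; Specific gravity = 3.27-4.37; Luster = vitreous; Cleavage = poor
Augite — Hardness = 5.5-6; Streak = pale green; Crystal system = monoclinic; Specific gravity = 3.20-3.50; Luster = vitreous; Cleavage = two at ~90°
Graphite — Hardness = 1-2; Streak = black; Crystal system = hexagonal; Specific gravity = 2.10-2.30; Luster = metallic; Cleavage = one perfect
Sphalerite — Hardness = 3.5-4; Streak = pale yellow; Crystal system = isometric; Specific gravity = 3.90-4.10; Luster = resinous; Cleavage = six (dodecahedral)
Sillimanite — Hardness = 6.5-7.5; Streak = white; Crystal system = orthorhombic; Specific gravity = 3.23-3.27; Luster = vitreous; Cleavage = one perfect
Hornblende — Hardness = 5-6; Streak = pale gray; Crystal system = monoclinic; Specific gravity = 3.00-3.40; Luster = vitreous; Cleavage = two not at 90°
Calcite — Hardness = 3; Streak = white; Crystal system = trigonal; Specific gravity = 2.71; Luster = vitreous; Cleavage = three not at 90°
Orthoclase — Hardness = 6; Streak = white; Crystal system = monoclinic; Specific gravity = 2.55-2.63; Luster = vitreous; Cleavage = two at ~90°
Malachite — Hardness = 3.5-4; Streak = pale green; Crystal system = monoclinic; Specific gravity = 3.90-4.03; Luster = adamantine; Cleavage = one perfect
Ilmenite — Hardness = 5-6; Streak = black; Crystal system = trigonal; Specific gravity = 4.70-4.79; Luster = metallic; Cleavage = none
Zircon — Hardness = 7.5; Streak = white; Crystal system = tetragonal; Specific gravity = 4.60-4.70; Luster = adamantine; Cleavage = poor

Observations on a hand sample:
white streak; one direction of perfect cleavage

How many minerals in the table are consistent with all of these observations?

3

White streak — Corundum, Apatite, Sphene, Biotite, Muscovite, Anhydrite, Aragonite, Staurolite, Olivine, Sillimanite, Calcite, Orthoclase, Zircon remain.
One direction of perfect cleavage — leaves Biotite, Muscovite, Sillimanite.
Consistent with every observation: Biotite, Muscovite, Sillimanite.
That is 3 minerals.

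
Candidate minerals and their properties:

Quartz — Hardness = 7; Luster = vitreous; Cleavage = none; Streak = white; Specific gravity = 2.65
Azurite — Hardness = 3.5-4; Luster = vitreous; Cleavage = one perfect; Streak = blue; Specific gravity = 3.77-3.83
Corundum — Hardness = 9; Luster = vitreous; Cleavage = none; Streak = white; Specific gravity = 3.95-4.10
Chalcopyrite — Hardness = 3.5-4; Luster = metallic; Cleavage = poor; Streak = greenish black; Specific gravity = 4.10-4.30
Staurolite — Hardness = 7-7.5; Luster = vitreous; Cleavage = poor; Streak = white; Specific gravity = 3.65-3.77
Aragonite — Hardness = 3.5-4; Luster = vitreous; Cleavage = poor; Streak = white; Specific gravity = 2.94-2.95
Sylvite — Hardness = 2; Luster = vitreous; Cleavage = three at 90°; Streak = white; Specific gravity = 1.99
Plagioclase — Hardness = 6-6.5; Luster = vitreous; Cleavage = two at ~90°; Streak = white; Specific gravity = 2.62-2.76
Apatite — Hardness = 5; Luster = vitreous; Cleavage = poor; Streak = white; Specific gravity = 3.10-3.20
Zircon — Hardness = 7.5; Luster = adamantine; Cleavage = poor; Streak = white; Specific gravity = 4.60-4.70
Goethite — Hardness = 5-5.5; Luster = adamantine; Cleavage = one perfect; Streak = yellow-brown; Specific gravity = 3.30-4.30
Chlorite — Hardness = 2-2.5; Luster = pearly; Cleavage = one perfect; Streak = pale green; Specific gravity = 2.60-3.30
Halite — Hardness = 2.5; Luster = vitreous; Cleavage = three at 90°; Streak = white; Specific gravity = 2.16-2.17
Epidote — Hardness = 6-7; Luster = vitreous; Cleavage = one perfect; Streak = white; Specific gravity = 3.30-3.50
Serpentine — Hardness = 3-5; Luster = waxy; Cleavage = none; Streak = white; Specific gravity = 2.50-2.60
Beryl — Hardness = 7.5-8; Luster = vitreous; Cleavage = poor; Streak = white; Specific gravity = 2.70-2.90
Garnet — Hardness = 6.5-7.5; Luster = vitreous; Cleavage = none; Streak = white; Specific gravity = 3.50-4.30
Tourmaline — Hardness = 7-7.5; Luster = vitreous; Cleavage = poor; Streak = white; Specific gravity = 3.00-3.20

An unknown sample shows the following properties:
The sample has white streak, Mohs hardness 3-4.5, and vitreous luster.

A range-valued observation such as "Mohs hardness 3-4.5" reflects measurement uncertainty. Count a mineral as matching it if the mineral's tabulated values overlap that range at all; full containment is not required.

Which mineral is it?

Aragonite

White streak eliminates Azurite, Chalcopyrite, Goethite, Chlorite.
Mohs hardness 3-4.5 — Aragonite, Serpentine remain.
Vitreous luster rules out Serpentine.
The only mineral consistent with every observation is Aragonite.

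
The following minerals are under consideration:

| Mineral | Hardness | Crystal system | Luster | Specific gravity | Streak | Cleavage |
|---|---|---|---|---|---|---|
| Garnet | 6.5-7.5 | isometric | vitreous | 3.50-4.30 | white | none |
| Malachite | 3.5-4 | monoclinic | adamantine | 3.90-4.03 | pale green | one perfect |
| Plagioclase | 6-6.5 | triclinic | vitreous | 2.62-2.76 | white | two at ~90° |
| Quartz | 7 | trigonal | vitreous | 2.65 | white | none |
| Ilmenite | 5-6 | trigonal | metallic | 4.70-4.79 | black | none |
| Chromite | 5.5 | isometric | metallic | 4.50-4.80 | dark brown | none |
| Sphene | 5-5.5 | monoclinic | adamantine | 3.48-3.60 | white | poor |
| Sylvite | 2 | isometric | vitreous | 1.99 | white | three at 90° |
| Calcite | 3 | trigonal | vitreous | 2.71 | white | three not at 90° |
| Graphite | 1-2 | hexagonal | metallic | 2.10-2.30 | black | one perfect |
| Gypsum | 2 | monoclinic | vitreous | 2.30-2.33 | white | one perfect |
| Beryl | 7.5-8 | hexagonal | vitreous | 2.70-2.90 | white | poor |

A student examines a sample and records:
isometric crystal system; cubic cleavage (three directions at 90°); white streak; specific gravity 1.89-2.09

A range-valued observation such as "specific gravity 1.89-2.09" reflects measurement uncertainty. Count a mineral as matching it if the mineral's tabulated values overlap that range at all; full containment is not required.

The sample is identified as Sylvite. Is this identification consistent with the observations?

Isometric crystal system — matches Sylvite (isometric system).
Cubic cleavage (three directions at 90°) — matches Sylvite (cleavage three at 90°).
White streak — matches Sylvite (white streak).
Specific gravity 1.89-2.09 — matches Sylvite (SG 1.99).
All observations are consistent with the tabulated values for Sylvite.

Yes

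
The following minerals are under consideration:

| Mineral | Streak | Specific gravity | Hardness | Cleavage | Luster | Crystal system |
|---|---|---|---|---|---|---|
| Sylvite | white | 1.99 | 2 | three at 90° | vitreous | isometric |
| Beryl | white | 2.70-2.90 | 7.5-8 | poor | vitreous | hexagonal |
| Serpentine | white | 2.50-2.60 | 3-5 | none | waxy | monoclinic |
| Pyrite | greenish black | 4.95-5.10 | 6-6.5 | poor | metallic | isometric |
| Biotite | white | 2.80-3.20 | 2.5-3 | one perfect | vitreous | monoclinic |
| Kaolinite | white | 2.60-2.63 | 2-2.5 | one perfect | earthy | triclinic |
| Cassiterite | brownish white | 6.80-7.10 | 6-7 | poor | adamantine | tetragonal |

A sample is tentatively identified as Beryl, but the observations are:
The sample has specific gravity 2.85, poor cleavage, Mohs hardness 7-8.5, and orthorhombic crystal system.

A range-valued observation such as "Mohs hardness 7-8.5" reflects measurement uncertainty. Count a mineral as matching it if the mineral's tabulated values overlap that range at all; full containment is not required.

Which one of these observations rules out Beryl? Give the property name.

crystal system

Specific gravity 2.85: Beryl has SG 2.70-2.90 — consistent.
Poor cleavage: Beryl has cleavage poor — consistent.
Mohs hardness 7-8.5: Beryl has hardness 7.5-8 — consistent.
Orthorhombic crystal system: Beryl has hexagonal system — inconsistent.
Everything matches except the crystal system.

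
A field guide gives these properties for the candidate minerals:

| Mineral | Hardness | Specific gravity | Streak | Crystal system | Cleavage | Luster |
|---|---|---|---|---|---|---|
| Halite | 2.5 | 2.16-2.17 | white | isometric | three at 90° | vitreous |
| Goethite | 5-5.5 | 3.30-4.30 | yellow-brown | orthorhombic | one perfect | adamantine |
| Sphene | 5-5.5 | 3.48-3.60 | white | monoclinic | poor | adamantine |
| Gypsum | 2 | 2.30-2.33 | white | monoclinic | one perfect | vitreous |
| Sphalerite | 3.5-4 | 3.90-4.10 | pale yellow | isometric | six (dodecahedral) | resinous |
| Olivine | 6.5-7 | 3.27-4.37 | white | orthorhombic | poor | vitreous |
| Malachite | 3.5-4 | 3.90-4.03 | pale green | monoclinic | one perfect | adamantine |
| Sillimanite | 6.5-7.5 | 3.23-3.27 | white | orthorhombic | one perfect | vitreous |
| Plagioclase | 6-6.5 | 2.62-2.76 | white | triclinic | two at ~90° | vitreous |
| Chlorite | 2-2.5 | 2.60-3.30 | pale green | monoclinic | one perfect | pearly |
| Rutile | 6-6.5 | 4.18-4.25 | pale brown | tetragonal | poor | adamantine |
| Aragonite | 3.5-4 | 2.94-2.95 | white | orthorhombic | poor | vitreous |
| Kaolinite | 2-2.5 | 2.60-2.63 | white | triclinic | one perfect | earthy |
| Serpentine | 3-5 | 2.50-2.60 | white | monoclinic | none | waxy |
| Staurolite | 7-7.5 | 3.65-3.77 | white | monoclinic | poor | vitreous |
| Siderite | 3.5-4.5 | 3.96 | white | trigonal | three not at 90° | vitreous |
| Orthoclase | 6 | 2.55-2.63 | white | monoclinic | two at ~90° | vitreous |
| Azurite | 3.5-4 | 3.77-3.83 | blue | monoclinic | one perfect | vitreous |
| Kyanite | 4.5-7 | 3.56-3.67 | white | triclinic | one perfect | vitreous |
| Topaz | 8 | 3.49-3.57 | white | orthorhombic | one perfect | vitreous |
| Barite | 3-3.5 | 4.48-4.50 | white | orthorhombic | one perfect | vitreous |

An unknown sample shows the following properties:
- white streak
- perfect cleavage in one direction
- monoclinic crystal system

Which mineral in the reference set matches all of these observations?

White streak rules out Goethite, Sphalerite, Malachite, Chlorite, Rutile, Azurite.
Perfect cleavage in one direction — narrows the field to Gypsum, Sillimanite, Kaolinite, Kyanite, Topaz, Barite.
Monoclinic crystal system — Gypsum remains.
Gypsum is the sole remaining match.

Gypsum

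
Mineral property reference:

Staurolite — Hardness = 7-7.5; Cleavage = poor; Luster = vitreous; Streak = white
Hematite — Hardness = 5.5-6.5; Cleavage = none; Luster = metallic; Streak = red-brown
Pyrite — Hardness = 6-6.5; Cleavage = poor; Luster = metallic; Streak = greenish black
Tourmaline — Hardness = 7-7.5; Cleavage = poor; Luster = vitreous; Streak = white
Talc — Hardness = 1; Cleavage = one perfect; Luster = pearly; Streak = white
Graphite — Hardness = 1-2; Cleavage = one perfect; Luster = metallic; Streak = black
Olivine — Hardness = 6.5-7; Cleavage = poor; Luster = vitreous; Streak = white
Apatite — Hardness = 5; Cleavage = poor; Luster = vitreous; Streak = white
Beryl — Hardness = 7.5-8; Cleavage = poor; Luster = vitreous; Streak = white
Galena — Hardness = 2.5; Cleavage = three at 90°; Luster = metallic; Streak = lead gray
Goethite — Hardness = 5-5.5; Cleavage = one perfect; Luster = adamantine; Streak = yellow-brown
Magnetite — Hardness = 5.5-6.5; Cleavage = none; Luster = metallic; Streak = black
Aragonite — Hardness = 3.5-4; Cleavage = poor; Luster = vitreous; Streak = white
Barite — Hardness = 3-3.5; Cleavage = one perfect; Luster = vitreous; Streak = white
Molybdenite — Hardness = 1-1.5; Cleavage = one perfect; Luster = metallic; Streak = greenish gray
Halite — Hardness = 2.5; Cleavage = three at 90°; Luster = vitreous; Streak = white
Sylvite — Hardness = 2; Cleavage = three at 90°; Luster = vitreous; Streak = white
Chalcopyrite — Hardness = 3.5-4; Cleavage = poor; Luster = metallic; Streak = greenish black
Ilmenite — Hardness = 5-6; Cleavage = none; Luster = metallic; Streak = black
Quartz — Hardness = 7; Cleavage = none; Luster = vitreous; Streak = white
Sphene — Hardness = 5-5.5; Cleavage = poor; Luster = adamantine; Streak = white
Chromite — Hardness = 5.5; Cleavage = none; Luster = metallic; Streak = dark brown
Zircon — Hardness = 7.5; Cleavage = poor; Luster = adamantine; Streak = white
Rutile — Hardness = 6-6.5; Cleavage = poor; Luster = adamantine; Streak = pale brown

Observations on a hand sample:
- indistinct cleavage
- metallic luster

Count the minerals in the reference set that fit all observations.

2

Indistinct cleavage — narrows the field to Staurolite, Pyrite, Tourmaline, Olivine, Apatite, Beryl, Aragonite, Chalcopyrite, Sphene, Zircon, Rutile.
Metallic luster — leaves Pyrite, Chalcopyrite.
Remaining candidates: Chalcopyrite, Pyrite.
That is 2 minerals.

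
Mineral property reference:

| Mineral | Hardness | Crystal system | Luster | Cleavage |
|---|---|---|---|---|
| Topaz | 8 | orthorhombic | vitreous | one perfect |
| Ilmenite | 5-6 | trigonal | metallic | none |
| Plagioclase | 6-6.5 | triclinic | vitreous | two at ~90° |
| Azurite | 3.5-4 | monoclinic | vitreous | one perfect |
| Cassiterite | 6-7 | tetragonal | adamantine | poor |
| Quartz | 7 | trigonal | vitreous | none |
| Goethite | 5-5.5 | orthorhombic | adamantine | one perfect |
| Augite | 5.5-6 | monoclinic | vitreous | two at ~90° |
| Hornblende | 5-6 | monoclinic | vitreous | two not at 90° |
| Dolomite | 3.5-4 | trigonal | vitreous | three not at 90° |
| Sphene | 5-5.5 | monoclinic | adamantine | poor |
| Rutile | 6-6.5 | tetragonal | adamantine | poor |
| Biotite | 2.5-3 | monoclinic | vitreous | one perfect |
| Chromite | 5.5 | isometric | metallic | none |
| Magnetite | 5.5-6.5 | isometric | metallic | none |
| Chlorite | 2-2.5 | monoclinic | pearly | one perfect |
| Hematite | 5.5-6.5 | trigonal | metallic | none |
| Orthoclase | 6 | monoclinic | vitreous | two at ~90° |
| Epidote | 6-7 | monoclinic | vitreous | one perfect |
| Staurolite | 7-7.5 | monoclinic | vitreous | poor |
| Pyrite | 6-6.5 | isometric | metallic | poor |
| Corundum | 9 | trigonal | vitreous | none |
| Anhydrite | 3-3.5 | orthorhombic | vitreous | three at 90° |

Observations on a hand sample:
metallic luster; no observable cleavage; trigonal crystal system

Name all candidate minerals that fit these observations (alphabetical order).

Hematite, Ilmenite

Metallic luster — narrows the field to Ilmenite, Chromite, Magnetite, Hematite, Pyrite.
No observable cleavage rules out Pyrite.
Trigonal crystal system excludes Chromite, Magnetite.
Remaining candidates: Hematite, Ilmenite.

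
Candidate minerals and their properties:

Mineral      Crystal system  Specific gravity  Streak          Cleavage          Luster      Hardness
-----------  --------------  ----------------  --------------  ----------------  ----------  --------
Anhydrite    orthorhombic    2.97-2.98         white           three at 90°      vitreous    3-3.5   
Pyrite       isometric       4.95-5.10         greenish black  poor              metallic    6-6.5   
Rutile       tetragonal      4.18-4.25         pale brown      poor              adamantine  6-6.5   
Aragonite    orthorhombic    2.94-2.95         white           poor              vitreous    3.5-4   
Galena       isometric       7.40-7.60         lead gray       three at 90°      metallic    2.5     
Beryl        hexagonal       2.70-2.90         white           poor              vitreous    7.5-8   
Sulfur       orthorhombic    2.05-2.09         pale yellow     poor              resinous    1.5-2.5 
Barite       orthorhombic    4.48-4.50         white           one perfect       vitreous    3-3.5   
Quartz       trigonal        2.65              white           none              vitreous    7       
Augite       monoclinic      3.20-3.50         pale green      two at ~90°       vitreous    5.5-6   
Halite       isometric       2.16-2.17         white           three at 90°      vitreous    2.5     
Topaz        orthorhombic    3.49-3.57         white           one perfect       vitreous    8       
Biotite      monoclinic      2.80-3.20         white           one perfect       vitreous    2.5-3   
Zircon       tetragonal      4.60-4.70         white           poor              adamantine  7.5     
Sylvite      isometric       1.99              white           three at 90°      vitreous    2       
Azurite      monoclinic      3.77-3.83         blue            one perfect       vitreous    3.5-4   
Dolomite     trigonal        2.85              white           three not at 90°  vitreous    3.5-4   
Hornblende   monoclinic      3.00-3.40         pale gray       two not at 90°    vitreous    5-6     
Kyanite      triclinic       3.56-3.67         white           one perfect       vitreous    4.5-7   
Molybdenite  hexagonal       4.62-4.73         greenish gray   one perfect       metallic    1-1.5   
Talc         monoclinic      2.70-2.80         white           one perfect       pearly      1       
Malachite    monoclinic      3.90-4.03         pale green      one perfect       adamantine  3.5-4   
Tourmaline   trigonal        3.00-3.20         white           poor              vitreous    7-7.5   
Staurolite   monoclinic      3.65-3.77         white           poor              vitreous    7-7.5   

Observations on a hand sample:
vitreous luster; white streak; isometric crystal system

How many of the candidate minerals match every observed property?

Vitreous luster: leaves Anhydrite, Aragonite, Beryl, Barite, Quartz, Augite, Halite, Topaz, Biotite, Sylvite, Azurite, Dolomite, Hornblende, Kyanite, Tourmaline, Staurolite.
White streak is inconsistent with Augite, Azurite, Hornblende.
Isometric crystal system: narrows the field to Halite, Sylvite.
Consistent with every observation: Halite, Sylvite.
That is 2 minerals.

2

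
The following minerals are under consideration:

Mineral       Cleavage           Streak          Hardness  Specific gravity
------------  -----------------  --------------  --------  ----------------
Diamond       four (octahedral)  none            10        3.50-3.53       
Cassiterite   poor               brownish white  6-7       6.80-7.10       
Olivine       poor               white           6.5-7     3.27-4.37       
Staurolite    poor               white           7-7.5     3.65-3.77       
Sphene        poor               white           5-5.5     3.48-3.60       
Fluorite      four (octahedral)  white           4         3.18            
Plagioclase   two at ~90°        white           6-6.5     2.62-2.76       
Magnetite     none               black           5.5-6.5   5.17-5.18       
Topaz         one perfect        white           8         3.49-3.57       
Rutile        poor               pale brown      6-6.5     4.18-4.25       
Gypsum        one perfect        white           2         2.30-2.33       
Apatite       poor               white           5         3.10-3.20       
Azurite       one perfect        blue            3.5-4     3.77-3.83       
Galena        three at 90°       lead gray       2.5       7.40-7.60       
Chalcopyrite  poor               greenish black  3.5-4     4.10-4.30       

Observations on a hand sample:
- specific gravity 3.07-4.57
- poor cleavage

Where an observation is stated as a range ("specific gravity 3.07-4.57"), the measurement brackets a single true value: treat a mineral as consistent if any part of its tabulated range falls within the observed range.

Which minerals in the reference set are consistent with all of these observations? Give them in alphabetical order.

Apatite, Chalcopyrite, Olivine, Rutile, Sphene, Staurolite

Specific gravity 3.07-4.57 is inconsistent with Cassiterite, Plagioclase, Magnetite, Gypsum, Galena.
Poor cleavage eliminates Diamond, Fluorite, Topaz, Azurite.
Consistent with every observation: Apatite, Chalcopyrite, Olivine, Rutile, Sphene, Staurolite.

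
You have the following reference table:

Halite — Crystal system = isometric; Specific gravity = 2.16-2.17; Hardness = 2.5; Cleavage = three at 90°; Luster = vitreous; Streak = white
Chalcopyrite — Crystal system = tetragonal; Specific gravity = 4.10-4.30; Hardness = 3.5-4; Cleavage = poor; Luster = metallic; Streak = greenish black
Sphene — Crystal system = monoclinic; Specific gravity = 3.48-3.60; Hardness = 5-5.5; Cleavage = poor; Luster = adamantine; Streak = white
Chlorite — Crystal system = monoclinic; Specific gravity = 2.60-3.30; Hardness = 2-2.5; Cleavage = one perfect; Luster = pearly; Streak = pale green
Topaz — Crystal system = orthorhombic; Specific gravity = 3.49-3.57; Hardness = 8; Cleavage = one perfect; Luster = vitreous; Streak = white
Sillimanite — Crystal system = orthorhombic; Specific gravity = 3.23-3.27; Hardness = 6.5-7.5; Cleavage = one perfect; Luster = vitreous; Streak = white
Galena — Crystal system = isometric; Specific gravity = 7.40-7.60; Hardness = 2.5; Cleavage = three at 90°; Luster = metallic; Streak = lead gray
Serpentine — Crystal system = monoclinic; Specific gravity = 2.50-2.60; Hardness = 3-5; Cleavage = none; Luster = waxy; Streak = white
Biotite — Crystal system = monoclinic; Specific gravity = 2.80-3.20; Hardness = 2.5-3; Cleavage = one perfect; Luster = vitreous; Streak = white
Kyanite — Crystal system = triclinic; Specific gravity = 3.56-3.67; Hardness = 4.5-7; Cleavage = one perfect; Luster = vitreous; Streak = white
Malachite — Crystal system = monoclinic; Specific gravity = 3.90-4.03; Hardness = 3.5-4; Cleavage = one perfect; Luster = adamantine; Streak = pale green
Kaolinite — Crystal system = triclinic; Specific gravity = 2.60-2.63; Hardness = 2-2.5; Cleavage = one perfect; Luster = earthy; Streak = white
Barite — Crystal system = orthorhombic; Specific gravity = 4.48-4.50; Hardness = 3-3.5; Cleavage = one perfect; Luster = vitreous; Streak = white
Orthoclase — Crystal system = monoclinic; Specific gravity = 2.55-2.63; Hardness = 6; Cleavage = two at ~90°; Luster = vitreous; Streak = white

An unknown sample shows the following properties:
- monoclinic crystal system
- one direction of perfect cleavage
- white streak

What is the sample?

Biotite

Monoclinic crystal system: narrows the field to Sphene, Chlorite, Serpentine, Biotite, Malachite, Orthoclase.
One direction of perfect cleavage eliminates Sphene, Serpentine, Orthoclase.
White streak: Biotite remains.
The only mineral consistent with every observation is Biotite.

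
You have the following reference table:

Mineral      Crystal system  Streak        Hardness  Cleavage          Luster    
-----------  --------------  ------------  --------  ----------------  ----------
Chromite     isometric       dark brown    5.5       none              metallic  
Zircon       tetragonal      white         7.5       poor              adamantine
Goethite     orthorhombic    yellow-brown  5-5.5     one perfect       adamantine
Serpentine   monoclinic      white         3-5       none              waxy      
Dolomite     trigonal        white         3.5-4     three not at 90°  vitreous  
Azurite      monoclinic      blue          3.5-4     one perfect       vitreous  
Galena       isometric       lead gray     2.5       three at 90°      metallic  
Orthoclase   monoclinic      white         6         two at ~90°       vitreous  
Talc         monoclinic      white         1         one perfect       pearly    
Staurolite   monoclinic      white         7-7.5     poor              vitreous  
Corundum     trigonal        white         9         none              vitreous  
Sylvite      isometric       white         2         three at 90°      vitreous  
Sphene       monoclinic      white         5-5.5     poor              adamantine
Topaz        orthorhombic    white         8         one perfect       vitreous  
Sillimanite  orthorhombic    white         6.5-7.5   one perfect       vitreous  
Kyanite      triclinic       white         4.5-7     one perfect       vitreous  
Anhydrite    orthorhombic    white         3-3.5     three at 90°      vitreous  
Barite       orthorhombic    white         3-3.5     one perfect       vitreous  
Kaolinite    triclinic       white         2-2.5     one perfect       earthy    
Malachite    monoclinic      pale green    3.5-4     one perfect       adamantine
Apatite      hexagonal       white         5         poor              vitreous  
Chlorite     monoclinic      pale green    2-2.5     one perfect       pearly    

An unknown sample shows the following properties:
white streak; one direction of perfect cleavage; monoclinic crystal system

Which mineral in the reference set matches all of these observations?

White streak is inconsistent with Chromite, Goethite, Azurite, Galena, Malachite, Chlorite.
One direction of perfect cleavage: only Talc, Topaz, Sillimanite, Kyanite, Barite, Kaolinite remain.
Monoclinic crystal system: leaves Talc.
Only Talc satisfies all observations.

Talc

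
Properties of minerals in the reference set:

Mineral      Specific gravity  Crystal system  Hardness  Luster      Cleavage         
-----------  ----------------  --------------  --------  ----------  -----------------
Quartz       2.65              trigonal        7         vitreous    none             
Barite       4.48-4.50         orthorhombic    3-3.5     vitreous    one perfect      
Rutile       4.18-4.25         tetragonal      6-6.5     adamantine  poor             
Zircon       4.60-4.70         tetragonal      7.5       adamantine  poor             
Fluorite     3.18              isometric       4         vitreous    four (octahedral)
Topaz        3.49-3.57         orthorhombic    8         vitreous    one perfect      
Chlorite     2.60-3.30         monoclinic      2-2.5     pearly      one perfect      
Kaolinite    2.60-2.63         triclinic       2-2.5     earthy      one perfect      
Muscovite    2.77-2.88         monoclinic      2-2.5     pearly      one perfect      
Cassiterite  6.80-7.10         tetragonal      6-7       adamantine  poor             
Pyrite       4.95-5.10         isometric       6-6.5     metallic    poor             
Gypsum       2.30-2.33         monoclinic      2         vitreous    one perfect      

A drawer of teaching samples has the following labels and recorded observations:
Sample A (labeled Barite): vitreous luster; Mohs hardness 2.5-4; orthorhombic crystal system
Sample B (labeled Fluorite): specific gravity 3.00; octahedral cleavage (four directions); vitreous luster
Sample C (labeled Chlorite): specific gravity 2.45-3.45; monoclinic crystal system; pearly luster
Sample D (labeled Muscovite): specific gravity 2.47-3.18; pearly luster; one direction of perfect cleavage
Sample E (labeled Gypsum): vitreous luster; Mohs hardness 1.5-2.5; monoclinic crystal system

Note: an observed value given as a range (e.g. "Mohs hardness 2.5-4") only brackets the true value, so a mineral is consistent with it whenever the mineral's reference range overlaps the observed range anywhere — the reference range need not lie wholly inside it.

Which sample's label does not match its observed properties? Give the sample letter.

Sample A: observations are consistent with Barite.
Sample B: Fluorite has SG 3.18, but the record shows specific gravity 3.00 — this label is wrong.
Sample C: observations are consistent with Chlorite.
Sample D: observations are consistent with Muscovite.
Sample E: observations are consistent with Gypsum.
Sample B is the mislabeled one.

B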